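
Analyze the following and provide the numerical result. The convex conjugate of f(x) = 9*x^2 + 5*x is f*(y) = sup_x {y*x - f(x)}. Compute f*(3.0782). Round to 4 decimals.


f*(y) = sup_x {y*x - a*x^2 - b*x} = sup_x {(y-b)*x - a*x^2}
FOC: (y - b) - 2a*x = 0 => x* = (y - b)/(2a)
x* = (3.0782 - 5)/(2*9) = -0.1068
f*(3.0782) = (y-b)^2/(4a) = (3.0782 - 5)^2/(4*9)
= 3.6933/36 = 0.1026


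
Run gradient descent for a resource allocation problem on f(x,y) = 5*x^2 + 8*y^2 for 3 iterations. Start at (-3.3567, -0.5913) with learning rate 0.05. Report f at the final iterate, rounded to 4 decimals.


Gradient descent on f(x,y) = 5*x^2 + 8*y^2.
Starting point: (-3.3567, -0.5913), alpha = 0.05
Step 1: grad_x = 2*5*-3.3567 = -33.567, grad_y = 2*8*-0.5913 = -9.4608
  x_1 = -3.3567 - 0.05*-33.567 = -1.6784
  y_1 = -0.5913 - 0.05*-9.4608 = -0.1183
Step 2: grad_x = 2*5*-1.6784 = -16.7835, grad_y = 2*8*-0.1183 = -1.8922
  x_2 = -1.6784 - 0.05*-16.7835 = -0.8392
  y_2 = -0.1183 - 0.05*-1.8922 = -0.0237
Step 3: grad_x = 2*5*-0.8392 = -8.3918, grad_y = 2*8*-0.0237 = -0.3784
  x_3 = -0.8392 - 0.05*-8.3918 = -0.4196
  y_3 = -0.0237 - 0.05*-0.3784 = -0.0047
f(-0.4196, -0.0047) = 5*(-0.4196)^2 + 8*(-0.0047)^2 = 0.8804


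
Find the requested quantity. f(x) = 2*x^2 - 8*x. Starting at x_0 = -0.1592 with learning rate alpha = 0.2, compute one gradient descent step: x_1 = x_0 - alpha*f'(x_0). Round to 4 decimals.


We compute the gradient at x_0 and apply the update.
f'(x) = 4*x - 8
f'(-0.1592) = 4*-0.1592 - 8 = -8.6368
x_1 = -0.1592 - 0.2*-8.6368 = 1.5682


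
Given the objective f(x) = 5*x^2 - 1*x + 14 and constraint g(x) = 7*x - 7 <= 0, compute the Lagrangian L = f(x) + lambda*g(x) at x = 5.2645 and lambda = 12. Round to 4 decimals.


Step 1: Evaluate f(x).
f(5.2645) = 5*5.2645^2 - 1*5.2645 + 14 = 147.3103
Step 2: Evaluate g(x).
g(5.2645) = 7*5.2645 - 7 = 29.8515
Step 3: Compute Lagrangian.
L = 147.3103 + 12*29.8515 = 505.5283


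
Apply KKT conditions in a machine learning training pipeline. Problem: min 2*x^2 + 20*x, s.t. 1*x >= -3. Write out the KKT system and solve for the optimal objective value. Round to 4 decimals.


Step 1: Try lambda = 0 (constraint inactive).
x_unc = -20/(2*2) = -5.0
Check: 1*-5.0 = -5.0 < -3 -- violated!
Step 2: Constraint must be active: 1*x = -3
x* = -3/1 = -3.0
lambda = (2*2*(-3.0) + 20)/1 = 8.0
Step 3: Compute optimal value.
f(x*) = 2*(-3.0)^2 + 20*(-3.0) = -42.0


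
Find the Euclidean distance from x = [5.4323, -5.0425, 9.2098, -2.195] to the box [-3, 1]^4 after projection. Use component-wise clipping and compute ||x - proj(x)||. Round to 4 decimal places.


Project each component onto [-3, 1].
clip(5.4323) = 1.0, clip(-5.0425) = -3.0, clip(9.2098) = 1.0, clip(-2.195) = -2.195
Projection = [1.0, -3.0, 1.0, -2.195]
Squared diffs: [19.6453, 4.1718, 67.4008, 0.0]
Distance = sqrt(91.2179) = 9.5508


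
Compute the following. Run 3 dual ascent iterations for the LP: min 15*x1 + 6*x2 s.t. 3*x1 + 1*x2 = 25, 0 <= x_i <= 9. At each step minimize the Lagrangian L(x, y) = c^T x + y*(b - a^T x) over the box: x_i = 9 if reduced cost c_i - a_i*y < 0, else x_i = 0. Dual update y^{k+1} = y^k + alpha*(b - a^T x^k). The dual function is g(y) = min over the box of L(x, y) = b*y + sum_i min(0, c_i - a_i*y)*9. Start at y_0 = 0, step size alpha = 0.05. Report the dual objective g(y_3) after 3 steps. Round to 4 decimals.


Dual ascent for LP: min 15*x1 + 6*x2, 3*x1 + 1*x2 = 25, 0 <= x_i <= 9
Step 1: y^k = 0.0, reduced costs: (15.0, 6.0)
  x^k = (0.0, 0.0), subgradient = b - a^T x = 25.0
  y^{k+1} = 0.0 + 0.05*25.0 = 1.25
Step 2: y^k = 1.25, reduced costs: (11.25, 4.75)
  x^k = (0.0, 0.0), subgradient = b - a^T x = 25.0
  y^{k+1} = 1.25 + 0.05*25.0 = 2.5
Step 3: y^k = 2.5, reduced costs: (7.5, 3.5)
  x^k = (0.0, 0.0), subgradient = b - a^T x = 25.0
  y^{k+1} = 2.5 + 0.05*25.0 = 3.75
Dual objective at y_3 = 3.75: reduced costs (3.75, 2.25), box minimizer x = (0.0, 0.0)
g(y_3) = b*y + (c1 - a1*y)*x1 + (c2 - a2*y)*x2 = 25*3.75 + 3.75*0.0 + 2.25*0.0 = 93.75 + 0.0 + 0.0 = 93.75


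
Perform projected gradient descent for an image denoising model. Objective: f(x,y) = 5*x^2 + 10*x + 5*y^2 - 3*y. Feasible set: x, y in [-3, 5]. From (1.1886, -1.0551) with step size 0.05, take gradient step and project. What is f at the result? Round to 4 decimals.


Step 1: Compute gradient at (1.1886, -1.0551).
grad_x = 2*5*1.1886 + 10 = 21.886
grad_y = 2*5*-1.0551 - 3 = -13.551
Step 2: Gradient step.
x_raw = 1.1886 - 0.05*21.886 = 0.0943
y_raw = -1.0551 - 0.05*-13.551 = -0.3776
Step 3: Project onto [-3, 5].
x_proj = clip(0.0943) = 0.0943
y_proj = clip(-0.3776) = -0.3776
Step 4: Evaluate f.
f(0.0943, -0.3776) = 2.8328


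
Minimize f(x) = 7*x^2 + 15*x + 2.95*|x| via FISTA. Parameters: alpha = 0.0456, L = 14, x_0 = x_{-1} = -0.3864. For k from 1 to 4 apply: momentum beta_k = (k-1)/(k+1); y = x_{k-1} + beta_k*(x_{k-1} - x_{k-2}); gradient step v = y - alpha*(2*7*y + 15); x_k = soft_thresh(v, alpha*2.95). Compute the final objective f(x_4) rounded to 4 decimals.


FISTA on f(x) = 7*x^2 + 15*x + 2.95*|x|
L = 14, alpha = 0.0456
Iteration 1: beta = 0.0, y = -0.3864 + 0.0*(-0.3864 + 0.3864) = -0.3864
  grad(y) = 9.5904, v = y - alpha*grad = -0.8237
  prox(v) = soft_thresh(-0.8237, 0.1345) = -0.6892
Iteration 2: beta = 0.3333, y = -0.6892 + 0.3333*(-0.6892 + 0.3864) = -0.7901
  grad(y) = 3.9381, v = y - alpha*grad = -0.9697
  prox(v) = soft_thresh(-0.9697, 0.1345) = -0.8352
Iteration 3: beta = 0.5, y = -0.8352 + 0.5*(-0.8352 + 0.6892) = -0.9082
  grad(y) = 2.2854, v = y - alpha*grad = -1.0124
  prox(v) = soft_thresh(-1.0124, 0.1345) = -0.8779
Iteration 4: beta = 0.6, y = -0.8779 + 0.6*(-0.8779 + 0.8352) = -0.9035
  grad(y) = 2.3511, v = y - alpha*grad = -1.0107
  prox(v) = soft_thresh(-1.0107, 0.1345) = -0.8762
f(x_4) = 7*(-0.8762)^2 + 15*(-0.8762) + 2.95*|-0.8762| = -5.1841


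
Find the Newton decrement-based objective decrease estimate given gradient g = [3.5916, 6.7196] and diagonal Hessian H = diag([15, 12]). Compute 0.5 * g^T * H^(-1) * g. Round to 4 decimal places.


Step 1: H is diagonal, so H^(-1) * g = [0.2394, 0.56].
Step 2: g^T H^(-1) g = sum_i g_i^2 / H_ii
  = (3.5916)^2/15 + (6.7196)^2/12
  = 0.86 + 3.7628 = 4.6227
Step 3: Objective decrease = 0.5 * g^T H^(-1) g = 2.3114


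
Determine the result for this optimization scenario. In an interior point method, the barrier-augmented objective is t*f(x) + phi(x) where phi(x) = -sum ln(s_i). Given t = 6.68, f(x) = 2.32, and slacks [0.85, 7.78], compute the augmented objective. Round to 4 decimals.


Step 1: Compute log-barrier.
ln values: [-0.1625, 2.0516]
phi = -(-0.1625 + 2.0516) = -1.889
Step 2: Compute augmented objective.
t*f(x) = 6.68*2.32 = 15.4976
Total = 15.4976 - 1.889 = 13.6086


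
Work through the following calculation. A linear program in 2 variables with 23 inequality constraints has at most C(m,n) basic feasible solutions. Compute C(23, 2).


Each vertex corresponds to some choice of n active constraints out of m, so the number of vertices is at most C(m, n) = m! / (n!(m-n)!).
m = 23, n = 2
Numerator: 23 * 22
Denominator: 2! = 2
C(23, 2) = 253


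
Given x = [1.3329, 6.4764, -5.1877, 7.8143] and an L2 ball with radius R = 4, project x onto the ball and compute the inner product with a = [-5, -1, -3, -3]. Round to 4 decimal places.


Step 1: Compute ||x|| (intermediates to 6 decimals).
||x|| = sqrt(1.3329^2 + 6.4764^2 + (-5.1877)^2 + 7.8143^2) = 11.475883
Step 2: Project.
Since ||x|| > R, scale = R/||x|| = 4/11.475883 = 0.348557, proj(x) = scale * x
proj(x) = [0.464592, 2.257395, -1.808209, 2.723729]
Step 3: Dot product.
a^T * proj(x) = -5*0.464592 - 1*2.257395 - 3*(-1.808209) - 3*2.723729 = -7.3269


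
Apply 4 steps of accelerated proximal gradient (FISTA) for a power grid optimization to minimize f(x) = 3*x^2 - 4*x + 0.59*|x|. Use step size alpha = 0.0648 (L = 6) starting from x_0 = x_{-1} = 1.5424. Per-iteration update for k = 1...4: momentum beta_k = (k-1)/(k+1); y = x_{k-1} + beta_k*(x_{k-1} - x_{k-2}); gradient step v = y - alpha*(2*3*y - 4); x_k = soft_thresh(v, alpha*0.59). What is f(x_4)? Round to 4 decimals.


FISTA on f(x) = 3*x^2 - 4*x + 0.59*|x|
L = 6, alpha = 0.0648
Iteration 1: beta = 0.0, y = 1.5424 + 0.0*(1.5424 - 1.5424) = 1.5424
  grad(y) = 5.2544, v = y - alpha*grad = 1.2019
  prox(v) = soft_thresh(1.2019, 0.0382) = 1.1637
Iteration 2: beta = 0.3333, y = 1.1637 + 0.3333*(1.1637 - 1.5424) = 1.0374
  grad(y) = 2.2247, v = y - alpha*grad = 0.8933
  prox(v) = soft_thresh(0.8933, 0.0382) = 0.8551
Iteration 3: beta = 0.5, y = 0.8551 + 0.5*(0.8551 - 1.1637) = 0.7007
  grad(y) = 0.2044, v = y - alpha*grad = 0.6875
  prox(v) = soft_thresh(0.6875, 0.0382) = 0.6493
Iteration 4: beta = 0.6, y = 0.6493 + 0.6*(0.6493 - 0.8551) = 0.5258
  grad(y) = -0.8453, v = y - alpha*grad = 0.5806
  prox(v) = soft_thresh(0.5806, 0.0382) = 0.5423
f(x_4) = 3*0.5423^2 - 4*0.5423 + 0.59*|0.5423| = -0.967


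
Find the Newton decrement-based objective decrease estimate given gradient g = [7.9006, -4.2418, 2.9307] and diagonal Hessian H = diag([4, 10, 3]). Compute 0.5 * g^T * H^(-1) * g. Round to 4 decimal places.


Step 1: H is diagonal, so H^(-1) * g = [1.9752, -0.4242, 0.9769].
Step 2: g^T H^(-1) g = sum_i g_i^2 / H_ii
  = (7.9006)^2/4 + (-4.2418)^2/10 + (2.9307)^2/3
  = 15.6049 + 1.7993 + 2.863 = 20.2672
Step 3: Objective decrease = 0.5 * g^T H^(-1) g = 10.1336


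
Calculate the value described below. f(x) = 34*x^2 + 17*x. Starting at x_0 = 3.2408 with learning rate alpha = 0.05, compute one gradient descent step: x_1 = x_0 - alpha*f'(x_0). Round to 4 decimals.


We compute the gradient at x_0 and apply the update.
f'(x) = 68*x + 17
f'(3.2408) = 68*3.2408 + 17 = 237.3744
x_1 = 3.2408 - 0.05*237.3744 = -8.6279


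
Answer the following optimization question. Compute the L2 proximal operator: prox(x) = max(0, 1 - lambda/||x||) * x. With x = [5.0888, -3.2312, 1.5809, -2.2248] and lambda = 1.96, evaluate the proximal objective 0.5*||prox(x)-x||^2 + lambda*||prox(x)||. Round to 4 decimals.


Step 1: Compute ||x||.
||x|| = 6.6171
Step 2: Compute scaling factor.
scale = max(0, 1 - 1.96/6.6171) = 0.7038
Step 3: prox(x) = [3.5815, -2.2741, 1.1126, -1.5658]
||prox(x)|| = 4.6571
Step 4: Proximal objective.
0.5*||prox-x||^2 = 1.9208
lambda*||prox|| = 9.1279
Total = 11.0486


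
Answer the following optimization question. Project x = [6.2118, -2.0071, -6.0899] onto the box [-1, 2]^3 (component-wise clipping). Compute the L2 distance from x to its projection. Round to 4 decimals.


Project each component onto [-1, 2].
clip(6.2118) = 2.0, clip(-2.0071) = -1.0, clip(-6.0899) = -1.0
Projection = [2.0, -1.0, -1.0]
Squared diffs: [17.7393, 1.0143, 25.9071]
Distance = sqrt(44.6607) = 6.6829


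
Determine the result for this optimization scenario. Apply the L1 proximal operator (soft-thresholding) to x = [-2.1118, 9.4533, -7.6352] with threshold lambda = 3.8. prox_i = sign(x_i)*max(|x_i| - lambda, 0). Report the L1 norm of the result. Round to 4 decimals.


Soft-thresholding with lambda = 3.8:
prox(-2.1118) = sign(-2.1118)*max(|-2.1118| - 3.8, 0) = 0.0
prox(9.4533) = sign(9.4533)*max(|9.4533| - 3.8, 0) = 5.6533
prox(-7.6352) = sign(-7.6352)*max(|-7.6352| - 3.8, 0) = -3.8352
prox(x) = [0.0, 5.6533, -3.8352]
||prox(x)||_1 = 0.0 + 5.6533 + 3.8352 = 9.4885


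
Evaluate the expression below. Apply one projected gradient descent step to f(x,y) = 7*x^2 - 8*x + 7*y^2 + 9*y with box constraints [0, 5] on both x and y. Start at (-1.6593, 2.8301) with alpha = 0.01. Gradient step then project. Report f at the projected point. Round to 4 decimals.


Step 1: Compute gradient at (-1.6593, 2.8301).
grad_x = 2*7*-1.6593 - 8 = -31.2302
grad_y = 2*7*2.8301 + 9 = 48.6214
Step 2: Gradient step.
x_raw = -1.6593 - 0.01*-31.2302 = -1.347
y_raw = 2.8301 - 0.01*48.6214 = 2.3439
Step 3: Project onto [0, 5].
x_proj = clip(-1.347) = 0.0
y_proj = clip(2.3439) = 2.3439
Step 4: Evaluate f.
f(0.0, 2.3439) = 59.5516


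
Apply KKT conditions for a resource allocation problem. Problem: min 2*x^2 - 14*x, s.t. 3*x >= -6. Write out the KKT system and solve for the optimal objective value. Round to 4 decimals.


Step 1: Try lambda = 0 (constraint inactive).
Stationarity: 2*2*x - 14 = 0
x* = 14/(2*2) = 3.5
Check constraint: 3*3.5 = 10.5 >= -6 -- satisfied.
Step 2: Compute optimal value.
f(x*) = 2*3.5^2 - 14*3.5 = -24.5


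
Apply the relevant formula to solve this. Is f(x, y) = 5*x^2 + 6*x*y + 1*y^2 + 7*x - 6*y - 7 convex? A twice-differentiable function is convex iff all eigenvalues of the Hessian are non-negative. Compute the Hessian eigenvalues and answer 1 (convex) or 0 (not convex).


The Hessian of f(x,y) = 5*x^2 + 6*x*y + 1*y^2 + 7*x - 6*y - 7 is:
H = [[10, 6], [6, 2]]
Trace = 10 + 2 = 12
Determinant = 10*2 - (6)^2 = -16
Discriminant = (12)^2 - 4*-16 = 208.0
Eigenvalues: lambda_1 = -1.2111, lambda_2 = 13.2111
The function is not convex.

0


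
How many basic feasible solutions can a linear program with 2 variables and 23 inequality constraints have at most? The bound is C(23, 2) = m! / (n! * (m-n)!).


Each vertex corresponds to some choice of n active constraints out of m, so the number of vertices is at most C(m, n) = m! / (n!(m-n)!).
m = 23, n = 2
Numerator: 23 * 22
Denominator: 2! = 2
C(23, 2) = 253


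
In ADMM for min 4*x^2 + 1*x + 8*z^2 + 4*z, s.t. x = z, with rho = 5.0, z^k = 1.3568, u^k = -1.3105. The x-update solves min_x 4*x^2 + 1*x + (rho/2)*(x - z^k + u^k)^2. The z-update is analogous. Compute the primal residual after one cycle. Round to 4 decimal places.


ADMM iteration with rho = 5.0, z^k = 1.3568, u^k = -1.3105
Step 1: x-update.
Minimize 4*x^2 + 1*x + (5.0/2)*(x - 1.3568 - 1.3105)^2
FOC: (2*4 + 5.0)*x = -1 + 5.0*(1.3568 + 1.3105)
x^{k+1} = 0.949
Step 2: z-update.
Minimize 8*z^2 + 4*z + (5.0/2)*(0.949 - z - 1.3105)^2
FOC: (2*8 + 5.0)*z = -4 + 5.0*(0.949 - 1.3105)
z^{k+1} = -0.2766
Step 3: u-update.
u^{k+1} = -1.3105 + 0.949 + 0.2766 = -0.085
Step 4: Primal residual = |0.949 + 0.2766| = 1.2255


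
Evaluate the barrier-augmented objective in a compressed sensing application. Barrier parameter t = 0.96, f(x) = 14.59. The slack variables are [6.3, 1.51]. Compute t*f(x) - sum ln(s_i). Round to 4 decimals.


Step 1: Compute log-barrier.
ln values: [1.8405, 0.4121]
phi = -(1.8405 + 0.4121) = -2.2527
Step 2: Compute augmented objective.
t*f(x) = 0.96*14.59 = 14.0064
Total = 14.0064 - 2.2527 = 11.7537


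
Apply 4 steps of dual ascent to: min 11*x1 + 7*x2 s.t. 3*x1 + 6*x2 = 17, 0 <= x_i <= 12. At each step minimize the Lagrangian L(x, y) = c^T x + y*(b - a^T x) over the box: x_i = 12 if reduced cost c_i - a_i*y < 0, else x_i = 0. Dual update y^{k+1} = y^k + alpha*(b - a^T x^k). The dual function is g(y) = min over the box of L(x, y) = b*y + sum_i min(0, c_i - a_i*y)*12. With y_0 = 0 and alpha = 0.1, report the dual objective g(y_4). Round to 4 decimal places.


Dual ascent for LP: min 11*x1 + 7*x2, 3*x1 + 6*x2 = 17, 0 <= x_i <= 12
Step 1: y^k = 0.0, reduced costs: (11.0, 7.0)
  x^k = (0.0, 0.0), subgradient = b - a^T x = 17.0
  y^{k+1} = 0.0 + 0.1*17.0 = 1.7
Step 2: y^k = 1.7, reduced costs: (5.9, -3.2)
  x^k = (0.0, 12.0), subgradient = b - a^T x = -55.0
  y^{k+1} = 1.7 + 0.1*-55.0 = -3.8
Step 3: y^k = -3.8, reduced costs: (22.4, 29.8)
  x^k = (0.0, 0.0), subgradient = b - a^T x = 17.0
  y^{k+1} = -3.8 + 0.1*17.0 = -2.1
Step 4: y^k = -2.1, reduced costs: (17.3, 19.6)
  x^k = (0.0, 0.0), subgradient = b - a^T x = 17.0
  y^{k+1} = -2.1 + 0.1*17.0 = -0.4
Dual objective at y_4 = -0.4: reduced costs (12.2, 9.4), box minimizer x = (0.0, 0.0)
g(y_4) = b*y + (c1 - a1*y)*x1 + (c2 - a2*y)*x2 = 17*(-0.4) + 12.2*0.0 + 9.4*0.0 = -6.8 + 0.0 + 0.0 = -6.8


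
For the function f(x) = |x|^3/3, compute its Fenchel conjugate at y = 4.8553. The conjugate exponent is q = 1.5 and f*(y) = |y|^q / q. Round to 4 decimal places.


The conjugate exponent q satisfies 1/p + 1/q = 1.
p = 3, so q = 3/(3 - 1) = 1.5
|y|^q = 4.8553^1.5 = 10.6985
f*(4.8553) = 10.6985 / 1.5 = 7.1324


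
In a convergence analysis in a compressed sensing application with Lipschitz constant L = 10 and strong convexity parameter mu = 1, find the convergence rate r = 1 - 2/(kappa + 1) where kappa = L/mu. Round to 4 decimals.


Step 1: Compute the condition number.
kappa = L/mu = 10/1 = 10.0
Step 2: Compute the convergence rate.
r = 1 - 2/(kappa + 1) = 1 - 2*mu/(L + mu) = (L - mu)/(L + mu) = 9/11 = 0.8182


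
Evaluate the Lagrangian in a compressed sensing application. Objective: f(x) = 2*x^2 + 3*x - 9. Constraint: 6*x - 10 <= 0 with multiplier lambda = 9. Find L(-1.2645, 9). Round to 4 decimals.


Step 1: Evaluate f(x).
f(-1.2645) = 2*(-1.2645)^2 + 3*(-1.2645) - 9 = -9.5956
Step 2: Evaluate g(x).
g(-1.2645) = 6*-1.2645 - 10 = -17.587
Step 3: Compute Lagrangian.
L = -9.5956 + 9*-17.587 = -167.8786


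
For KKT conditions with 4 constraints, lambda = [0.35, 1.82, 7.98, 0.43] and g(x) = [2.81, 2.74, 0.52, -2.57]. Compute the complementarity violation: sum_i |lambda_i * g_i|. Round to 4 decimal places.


KKT complementary slackness check:
lambda_1 * g_1 = 0.35 * 2.81 = 0.9835
lambda_2 * g_2 = 1.82 * 2.74 = 4.9868
lambda_3 * g_3 = 7.98 * 0.52 = 4.1496
lambda_4 * g_4 = 0.43 * -2.57 = -1.1051
Total violation = 0.9835 + 4.9868 + 4.1496 + 1.1051 = 11.225


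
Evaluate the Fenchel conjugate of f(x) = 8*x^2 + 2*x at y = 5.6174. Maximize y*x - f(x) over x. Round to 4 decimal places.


f*(y) = sup_x {y*x - a*x^2 - b*x} = sup_x {(y-b)*x - a*x^2}
FOC: (y - b) - 2a*x = 0 => x* = (y - b)/(2a)
x* = (5.6174 - 2)/(2*8) = 0.2261
f*(5.6174) = (y-b)^2/(4a) = (5.6174 - 2)^2/(4*8)
= 13.0856/32 = 0.4089


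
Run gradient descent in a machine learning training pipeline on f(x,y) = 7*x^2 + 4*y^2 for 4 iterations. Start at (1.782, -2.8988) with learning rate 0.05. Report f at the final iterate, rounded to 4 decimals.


Gradient descent on f(x,y) = 7*x^2 + 4*y^2.
Starting point: (1.782, -2.8988), alpha = 0.05
Step 1: grad_x = 2*7*1.782 = 24.948, grad_y = 2*4*-2.8988 = -23.1904
  x_1 = 1.782 - 0.05*24.948 = 0.5346
  y_1 = -2.8988 - 0.05*-23.1904 = -1.7393
Step 2: grad_x = 2*7*0.5346 = 7.4844, grad_y = 2*4*-1.7393 = -13.9142
  x_2 = 0.5346 - 0.05*7.4844 = 0.1604
  y_2 = -1.7393 - 0.05*-13.9142 = -1.0436
Step 3: grad_x = 2*7*0.1604 = 2.2453, grad_y = 2*4*-1.0436 = -8.3485
  x_3 = 0.1604 - 0.05*2.2453 = 0.0481
  y_3 = -1.0436 - 0.05*-8.3485 = -0.6261
Step 4: grad_x = 2*7*0.0481 = 0.6736, grad_y = 2*4*-0.6261 = -5.0091
  x_4 = 0.0481 - 0.05*0.6736 = 0.0144
  y_4 = -0.6261 - 0.05*-5.0091 = -0.3757
f(0.0144, -0.3757) = 7*0.0144^2 + 4*(-0.3757)^2 = 0.566


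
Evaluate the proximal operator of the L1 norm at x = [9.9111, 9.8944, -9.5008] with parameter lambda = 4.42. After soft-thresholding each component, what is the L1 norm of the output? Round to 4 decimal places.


Soft-thresholding with lambda = 4.42:
prox(9.9111) = sign(9.9111)*max(|9.9111| - 4.42, 0) = 5.4911
prox(9.8944) = sign(9.8944)*max(|9.8944| - 4.42, 0) = 5.4744
prox(-9.5008) = sign(-9.5008)*max(|-9.5008| - 4.42, 0) = -5.0808
prox(x) = [5.4911, 5.4744, -5.0808]
||prox(x)||_1 = 5.4911 + 5.4744 + 5.0808 = 16.0463


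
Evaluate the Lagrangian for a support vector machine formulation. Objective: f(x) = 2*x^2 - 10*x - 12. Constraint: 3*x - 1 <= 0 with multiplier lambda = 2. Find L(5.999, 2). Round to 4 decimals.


Step 1: Evaluate f(x).
f(5.999) = 2*5.999^2 - 10*5.999 - 12 = -0.014
Step 2: Evaluate g(x).
g(5.999) = 3*5.999 - 1 = 16.997
Step 3: Compute Lagrangian.
L = -0.014 + 2*16.997 = 33.98


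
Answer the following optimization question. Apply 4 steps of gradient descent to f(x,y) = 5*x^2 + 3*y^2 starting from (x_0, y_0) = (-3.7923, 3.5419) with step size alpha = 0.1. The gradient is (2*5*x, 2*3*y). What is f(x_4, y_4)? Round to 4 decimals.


Gradient descent on f(x,y) = 5*x^2 + 3*y^2.
Starting point: (-3.7923, 3.5419), alpha = 0.1
Step 1: grad_x = 2*5*-3.7923 = -37.923, grad_y = 2*3*3.5419 = 21.2514
  x_1 = -3.7923 - 0.1*-37.923 = 0.0
  y_1 = 3.5419 - 0.1*21.2514 = 1.4168
Step 2: grad_x = 2*5*0.0 = 0.0, grad_y = 2*3*1.4168 = 8.5006
  x_2 = 0.0 - 0.1*0.0 = 0.0
  y_2 = 1.4168 - 0.1*8.5006 = 0.5667
Step 3: grad_x = 2*5*0.0 = 0.0, grad_y = 2*3*0.5667 = 3.4002
  x_3 = 0.0 - 0.1*0.0 = 0.0
  y_3 = 0.5667 - 0.1*3.4002 = 0.2267
Step 4: grad_x = 2*5*0.0 = 0.0, grad_y = 2*3*0.2267 = 1.3601
  x_4 = 0.0 - 0.1*0.0 = 0.0
  y_4 = 0.2267 - 0.1*1.3601 = 0.0907
f(0.0, 0.0907) = 5*0.0^2 + 3*0.0907^2 = 0.0247


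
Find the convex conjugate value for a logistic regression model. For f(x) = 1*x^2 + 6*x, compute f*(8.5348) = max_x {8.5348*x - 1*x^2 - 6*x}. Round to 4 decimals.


f*(y) = sup_x {y*x - a*x^2 - b*x} = sup_x {(y-b)*x - a*x^2}
FOC: (y - b) - 2a*x = 0 => x* = (y - b)/(2a)
x* = (8.5348 - 6)/(2*1) = 1.2674
f*(8.5348) = (y-b)^2/(4a) = (8.5348 - 6)^2/(4*1)
= 6.4252/4 = 1.6063


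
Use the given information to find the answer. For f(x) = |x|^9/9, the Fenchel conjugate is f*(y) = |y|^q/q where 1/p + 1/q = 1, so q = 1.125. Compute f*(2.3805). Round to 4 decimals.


The conjugate exponent q satisfies 1/p + 1/q = 1.
p = 9, so q = 9/(9 - 1) = 1.125
|y|^q = 2.3805^1.125 = 2.6531
f*(2.3805) = 2.6531 / 1.125 = 2.3583


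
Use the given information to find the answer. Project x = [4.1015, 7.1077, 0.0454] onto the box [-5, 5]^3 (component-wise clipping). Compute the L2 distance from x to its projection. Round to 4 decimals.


Project each component onto [-5, 5].
clip(4.1015) = 4.1015, clip(7.1077) = 5.0, clip(0.0454) = 0.0454
Projection = [4.1015, 5.0, 0.0454]
Squared diffs: [0.0, 4.4424, 0.0]
Distance = sqrt(4.4424) = 2.1077


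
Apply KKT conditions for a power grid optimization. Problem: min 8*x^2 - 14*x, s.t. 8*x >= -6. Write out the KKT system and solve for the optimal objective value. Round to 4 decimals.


Step 1: Try lambda = 0 (constraint inactive).
Stationarity: 2*8*x - 14 = 0
x* = 14/(2*8) = 0.875
Check constraint: 8*0.875 = 7.0 >= -6 -- satisfied.
Step 2: Compute optimal value.
f(x*) = 8*0.875^2 - 14*0.875 = -6.125


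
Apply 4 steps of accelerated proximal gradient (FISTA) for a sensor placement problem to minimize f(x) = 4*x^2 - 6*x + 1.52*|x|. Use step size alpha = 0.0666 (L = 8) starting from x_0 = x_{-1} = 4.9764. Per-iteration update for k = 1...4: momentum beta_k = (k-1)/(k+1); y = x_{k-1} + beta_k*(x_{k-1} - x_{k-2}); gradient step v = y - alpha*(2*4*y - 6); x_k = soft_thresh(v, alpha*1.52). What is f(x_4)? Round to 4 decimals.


FISTA on f(x) = 4*x^2 - 6*x + 1.52*|x|
L = 8, alpha = 0.0666
Iteration 1: beta = 0.0, y = 4.9764 + 0.0*(4.9764 - 4.9764) = 4.9764
  grad(y) = 33.8112, v = y - alpha*grad = 2.7246
  prox(v) = soft_thresh(2.7246, 0.1012) = 2.6233
Iteration 2: beta = 0.3333, y = 2.6233 + 0.3333*(2.6233 - 4.9764) = 1.839
  grad(y) = 8.7119, v = y - alpha*grad = 1.2588
  prox(v) = soft_thresh(1.2588, 0.1012) = 1.1575
Iteration 3: beta = 0.5, y = 1.1575 + 0.5*(1.1575 - 2.6233) = 0.4246
  grad(y) = -2.6028, v = y - alpha*grad = 0.598
  prox(v) = soft_thresh(0.598, 0.1012) = 0.4968
Iteration 4: beta = 0.6, y = 0.4968 + 0.6*(0.4968 - 1.1575) = 0.1003
  grad(y) = -5.1977, v = y - alpha*grad = 0.4465
  prox(v) = soft_thresh(0.4465, 0.1012) = 0.3452
f(x_4) = 4*0.3452^2 - 6*0.3452 + 1.52*|0.3452| = -1.0699


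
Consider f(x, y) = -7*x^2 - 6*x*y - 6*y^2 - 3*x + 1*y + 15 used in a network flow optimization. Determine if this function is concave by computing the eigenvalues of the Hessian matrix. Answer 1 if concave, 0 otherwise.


The Hessian of f(x,y) = -7*x^2 - 6*x*y - 6*y^2 - 3*x + 1*y + 15 is:
H = [[-14, -6], [-6, -12]]
Trace = -14 - 12 = -26
Determinant = -14*-12 - (-6)^2 = 132
Discriminant = (-26)^2 - 4*132 = 148.0
Eigenvalues: lambda_1 = -19.0828, lambda_2 = -6.9172
The function is concave.

1


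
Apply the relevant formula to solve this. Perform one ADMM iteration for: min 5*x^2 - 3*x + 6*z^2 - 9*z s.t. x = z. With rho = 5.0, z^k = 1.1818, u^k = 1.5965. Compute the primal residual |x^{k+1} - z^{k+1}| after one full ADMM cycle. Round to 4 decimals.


ADMM iteration with rho = 5.0, z^k = 1.1818, u^k = 1.5965
Step 1: x-update.
Minimize 5*x^2 - 3*x + (5.0/2)*(x - 1.1818 + 1.5965)^2
FOC: (2*5 + 5.0)*x = 3 + 5.0*(1.1818 - 1.5965)
x^{k+1} = 0.0618
Step 2: z-update.
Minimize 6*z^2 - 9*z + (5.0/2)*(0.0618 - z + 1.5965)^2
FOC: (2*6 + 5.0)*z = 9 + 5.0*(0.0618 + 1.5965)
z^{k+1} = 1.0171
Step 3: u-update.
u^{k+1} = 1.5965 + 0.0618 - 1.0171 = 0.6411
Step 4: Primal residual = |0.0618 - 1.0171| = 0.9554


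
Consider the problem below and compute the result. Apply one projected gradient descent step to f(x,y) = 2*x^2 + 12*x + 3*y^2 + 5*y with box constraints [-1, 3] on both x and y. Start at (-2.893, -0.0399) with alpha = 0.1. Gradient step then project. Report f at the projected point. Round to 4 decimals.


Step 1: Compute gradient at (-2.893, -0.0399).
grad_x = 2*2*-2.893 + 12 = 0.428
grad_y = 2*3*-0.0399 + 5 = 4.7606
Step 2: Gradient step.
x_raw = -2.893 - 0.1*0.428 = -2.9358
y_raw = -0.0399 - 0.1*4.7606 = -0.516
Step 3: Project onto [-1, 3].
x_proj = clip(-2.9358) = -1.0
y_proj = clip(-0.516) = -0.516
Step 4: Evaluate f.
f(-1.0, -0.516) = -11.7812


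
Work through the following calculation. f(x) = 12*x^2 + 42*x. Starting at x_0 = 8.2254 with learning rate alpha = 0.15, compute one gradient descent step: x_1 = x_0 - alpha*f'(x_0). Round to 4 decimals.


We compute the gradient at x_0 and apply the update.
f'(x) = 24*x + 42
f'(8.2254) = 24*8.2254 + 42 = 239.4096
x_1 = 8.2254 - 0.15*239.4096 = -27.686


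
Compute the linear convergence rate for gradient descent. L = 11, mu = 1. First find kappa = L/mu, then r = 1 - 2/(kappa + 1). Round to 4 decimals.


Step 1: Compute the condition number.
kappa = L/mu = 11/1 = 11.0
Step 2: Compute the convergence rate.
r = 1 - 2/(kappa + 1) = 1 - 2*mu/(L + mu) = (L - mu)/(L + mu) = 10/12 = 0.8333


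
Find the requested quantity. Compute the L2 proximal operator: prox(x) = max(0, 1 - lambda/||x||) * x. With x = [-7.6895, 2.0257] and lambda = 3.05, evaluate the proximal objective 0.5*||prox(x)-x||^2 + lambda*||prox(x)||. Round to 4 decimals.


Step 1: Compute ||x||.
||x|| = 7.9518
Step 2: Compute scaling factor.
scale = max(0, 1 - 3.05/7.9518) = 0.6164
Step 3: prox(x) = [-4.7401, 1.2487]
||prox(x)|| = 4.9018
Step 4: Proximal objective.
0.5*||prox-x||^2 = 4.6513
lambda*||prox|| = 14.9505
Total = 19.6019


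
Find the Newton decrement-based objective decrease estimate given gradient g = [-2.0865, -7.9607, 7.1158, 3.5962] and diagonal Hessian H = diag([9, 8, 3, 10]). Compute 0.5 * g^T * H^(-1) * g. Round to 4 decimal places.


Step 1: H is diagonal, so H^(-1) * g = [-0.2318, -0.9951, 2.3719, 0.3596].
Step 2: g^T H^(-1) g = sum_i g_i^2 / H_ii
  = (-2.0865)^2/9 + (-7.9607)^2/8 + (7.1158)^2/3 + (3.5962)^2/10
  = 0.4837 + 7.9216 + 16.8782 + 1.2933 = 26.5768
Step 3: Objective decrease = 0.5 * g^T H^(-1) g = 13.2884


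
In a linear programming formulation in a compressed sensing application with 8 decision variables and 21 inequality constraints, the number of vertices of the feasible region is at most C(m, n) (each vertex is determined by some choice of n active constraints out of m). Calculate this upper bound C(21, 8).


Each vertex corresponds to some choice of n active constraints out of m, so the number of vertices is at most C(m, n) = m! / (n!(m-n)!).
m = 21, n = 8
Numerator: 21 * 20 * 19 * 18 * 17 * 16 * 15 * 14
Denominator: 8! = 40320
C(21, 8) = 203490


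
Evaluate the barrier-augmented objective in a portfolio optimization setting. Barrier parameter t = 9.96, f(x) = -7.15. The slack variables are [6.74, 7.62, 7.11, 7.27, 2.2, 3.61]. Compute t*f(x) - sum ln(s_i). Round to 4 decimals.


Step 1: Compute log-barrier.
ln values: [1.9081, 2.0308, 1.9615, 1.9838, 0.7885, 1.2837]
phi = -(1.9081 + 2.0308 + 1.9615 + 1.9838 + 0.7885 + 1.2837) = -9.9563
Step 2: Compute augmented objective.
t*f(x) = 9.96*-7.15 = -71.214
Total = -71.214 - 9.9563 = -81.1703


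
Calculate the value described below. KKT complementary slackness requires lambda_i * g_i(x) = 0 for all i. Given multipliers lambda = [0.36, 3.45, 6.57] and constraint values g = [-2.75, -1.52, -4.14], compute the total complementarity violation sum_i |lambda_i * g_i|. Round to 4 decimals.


KKT complementary slackness check:
lambda_1 * g_1 = 0.36 * -2.75 = -0.99
lambda_2 * g_2 = 3.45 * -1.52 = -5.244
lambda_3 * g_3 = 6.57 * -4.14 = -27.1998
Total violation = 0.99 + 5.244 + 27.1998 = 33.4338


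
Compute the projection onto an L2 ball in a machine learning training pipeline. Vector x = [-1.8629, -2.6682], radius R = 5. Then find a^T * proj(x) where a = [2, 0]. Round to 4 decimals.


Step 1: Compute ||x|| (intermediates to 6 decimals).
||x|| = sqrt((-1.8629)^2 + (-2.6682)^2) = 3.25418
Step 2: Project.
Since ||x|| <= R, proj = x (no scaling needed).
proj(x) = [-1.8629, -2.6682]
Step 3: Dot product.
a^T * proj(x) = 2*(-1.8629) + 0*(-2.6682) = -3.7258


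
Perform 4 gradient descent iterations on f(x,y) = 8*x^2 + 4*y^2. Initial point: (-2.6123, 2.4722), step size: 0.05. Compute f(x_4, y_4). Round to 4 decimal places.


Gradient descent on f(x,y) = 8*x^2 + 4*y^2.
Starting point: (-2.6123, 2.4722), alpha = 0.05
Step 1: grad_x = 2*8*-2.6123 = -41.7968, grad_y = 2*4*2.4722 = 19.7776
  x_1 = -2.6123 - 0.05*-41.7968 = -0.5225
  y_1 = 2.4722 - 0.05*19.7776 = 1.4833
Step 2: grad_x = 2*8*-0.5225 = -8.3594, grad_y = 2*4*1.4833 = 11.8666
  x_2 = -0.5225 - 0.05*-8.3594 = -0.1045
  y_2 = 1.4833 - 0.05*11.8666 = 0.89
Step 3: grad_x = 2*8*-0.1045 = -1.6719, grad_y = 2*4*0.89 = 7.1199
  x_3 = -0.1045 - 0.05*-1.6719 = -0.0209
  y_3 = 0.89 - 0.05*7.1199 = 0.534
Step 4: grad_x = 2*8*-0.0209 = -0.3344, grad_y = 2*4*0.534 = 4.272
  x_4 = -0.0209 - 0.05*-0.3344 = -0.0042
  y_4 = 0.534 - 0.05*4.272 = 0.3204
f(-0.0042, 0.3204) = 8*(-0.0042)^2 + 4*0.3204^2 = 0.4108


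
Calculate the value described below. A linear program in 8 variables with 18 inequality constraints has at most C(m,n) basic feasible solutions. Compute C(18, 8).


Each vertex corresponds to some choice of n active constraints out of m, so the number of vertices is at most C(m, n) = m! / (n!(m-n)!).
m = 18, n = 8
Numerator: 18 * 17 * 16 * 15 * 14 * 13 * 12 * 11
Denominator: 8! = 40320
C(18, 8) = 43758


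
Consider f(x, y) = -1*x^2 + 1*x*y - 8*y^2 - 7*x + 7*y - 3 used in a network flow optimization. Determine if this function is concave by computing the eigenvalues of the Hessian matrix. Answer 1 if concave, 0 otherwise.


The Hessian of f(x,y) = -1*x^2 + 1*x*y - 8*y^2 - 7*x + 7*y - 3 is:
H = [[-2, 1], [1, -16]]
Trace = -2 - 16 = -18
Determinant = -2*-16 - (1)^2 = 31
Discriminant = (-18)^2 - 4*31 = 200.0
Eigenvalues: lambda_1 = -16.0711, lambda_2 = -1.9289
The function is concave.

1


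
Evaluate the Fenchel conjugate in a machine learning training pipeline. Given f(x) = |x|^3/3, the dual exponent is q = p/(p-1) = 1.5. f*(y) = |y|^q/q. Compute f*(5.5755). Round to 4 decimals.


The conjugate exponent q satisfies 1/p + 1/q = 1.
p = 3, so q = 3/(3 - 1) = 1.5
|y|^q = 5.5755^1.5 = 13.1651
f*(5.5755) = 13.1651 / 1.5 = 8.7768


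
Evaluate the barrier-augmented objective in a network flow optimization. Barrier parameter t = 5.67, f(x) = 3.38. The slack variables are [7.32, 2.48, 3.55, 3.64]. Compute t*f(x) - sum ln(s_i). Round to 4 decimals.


Step 1: Compute log-barrier.
ln values: [1.9906, 0.9083, 1.2669, 1.292]
phi = -(1.9906 + 0.9083 + 1.2669 + 1.292) = -5.4578
Step 2: Compute augmented objective.
t*f(x) = 5.67*3.38 = 19.1646
Total = 19.1646 - 5.4578 = 13.7068


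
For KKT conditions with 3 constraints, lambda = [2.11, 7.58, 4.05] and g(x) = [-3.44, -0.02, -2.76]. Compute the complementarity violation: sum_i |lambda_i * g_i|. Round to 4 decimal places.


KKT complementary slackness check:
lambda_1 * g_1 = 2.11 * -3.44 = -7.2584
lambda_2 * g_2 = 7.58 * -0.02 = -0.1516
lambda_3 * g_3 = 4.05 * -2.76 = -11.178
Total violation = 7.2584 + 0.1516 + 11.178 = 18.588


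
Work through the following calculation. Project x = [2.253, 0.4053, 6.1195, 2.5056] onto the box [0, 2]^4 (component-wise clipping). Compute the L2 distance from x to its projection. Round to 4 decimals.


Project each component onto [0, 2].
clip(2.253) = 2.0, clip(0.4053) = 0.4053, clip(6.1195) = 2.0, clip(2.5056) = 2.0
Projection = [2.0, 0.4053, 2.0, 2.0]
Squared diffs: [0.064, 0.0, 16.9703, 0.2556]
Distance = sqrt(17.2899) = 4.1581


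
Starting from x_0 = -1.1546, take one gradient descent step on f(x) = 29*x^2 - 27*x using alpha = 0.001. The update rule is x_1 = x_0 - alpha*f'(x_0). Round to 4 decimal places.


We compute the gradient at x_0 and apply the update.
f'(x) = 58*x - 27
f'(-1.1546) = 58*-1.1546 - 27 = -93.9668
x_1 = -1.1546 - 0.001*-93.9668 = -1.0606


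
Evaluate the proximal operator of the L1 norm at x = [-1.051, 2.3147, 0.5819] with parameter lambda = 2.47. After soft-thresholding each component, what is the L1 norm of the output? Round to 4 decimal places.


Soft-thresholding with lambda = 2.47:
prox(-1.051) = sign(-1.051)*max(|-1.051| - 2.47, 0) = 0.0
prox(2.3147) = sign(2.3147)*max(|2.3147| - 2.47, 0) = 0.0
prox(0.5819) = sign(0.5819)*max(|0.5819| - 2.47, 0) = 0.0
prox(x) = [0.0, 0.0, 0.0]
||prox(x)||_1 = 0.0 + 0.0 + 0.0 = 0.0


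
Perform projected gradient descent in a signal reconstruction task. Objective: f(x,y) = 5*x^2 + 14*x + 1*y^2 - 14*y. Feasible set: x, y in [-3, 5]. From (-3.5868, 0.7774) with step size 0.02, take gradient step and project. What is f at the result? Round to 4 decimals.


Step 1: Compute gradient at (-3.5868, 0.7774).
grad_x = 2*5*-3.5868 + 14 = -21.868
grad_y = 2*1*0.7774 - 14 = -12.4452
Step 2: Gradient step.
x_raw = -3.5868 - 0.02*-21.868 = -3.1494
y_raw = 0.7774 - 0.02*-12.4452 = 1.0263
Step 3: Project onto [-3, 5].
x_proj = clip(-3.1494) = -3.0
y_proj = clip(1.0263) = 1.0263
Step 4: Evaluate f.
f(-3.0, 1.0263) = -10.315


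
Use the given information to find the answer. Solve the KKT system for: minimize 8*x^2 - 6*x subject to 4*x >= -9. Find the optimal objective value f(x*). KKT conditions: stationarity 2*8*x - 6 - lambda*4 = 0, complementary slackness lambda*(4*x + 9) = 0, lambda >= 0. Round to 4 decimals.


Step 1: Try lambda = 0 (constraint inactive).
Stationarity: 2*8*x - 6 = 0
x* = 6/(2*8) = 0.375
Check constraint: 4*0.375 = 1.5 >= -9 -- satisfied.
Step 2: Compute optimal value.
f(x*) = 8*0.375^2 - 6*0.375 = -1.125


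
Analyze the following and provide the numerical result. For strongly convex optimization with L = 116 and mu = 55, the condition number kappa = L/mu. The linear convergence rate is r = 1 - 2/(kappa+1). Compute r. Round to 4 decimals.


Step 1: Compute the condition number.
kappa = L/mu = 116/55 = 2.1091
Step 2: Compute the convergence rate.
r = 1 - 2/(kappa + 1) = 1 - 2*mu/(L + mu) = (L - mu)/(L + mu) = 61/171 = 0.3567


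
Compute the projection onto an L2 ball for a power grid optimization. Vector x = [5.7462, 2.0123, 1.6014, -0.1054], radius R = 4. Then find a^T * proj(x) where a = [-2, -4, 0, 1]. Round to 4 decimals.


Step 1: Compute ||x|| (intermediates to 6 decimals).
||x|| = sqrt(5.7462^2 + 2.0123^2 + 1.6014^2 + (-0.1054)^2) = 6.296329
Step 2: Project.
Since ||x|| > R, scale = R/||x|| = 4/6.296329 = 0.635291, proj(x) = scale * x
proj(x) = [3.650509, 1.278396, 1.017355, -0.06696]
Step 3: Dot product.
a^T * proj(x) = -2*3.650509 - 4*1.278396 + 0*1.017355 + 1*(-0.06696) = -12.4816


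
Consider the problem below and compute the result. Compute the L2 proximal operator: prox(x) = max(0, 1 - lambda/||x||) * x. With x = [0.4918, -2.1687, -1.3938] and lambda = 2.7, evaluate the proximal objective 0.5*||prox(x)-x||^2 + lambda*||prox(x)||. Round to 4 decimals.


Step 1: Compute ||x||.
||x|| = 2.6245
Step 2: Compute scaling factor.
scale = max(0, 1 - 2.7/2.6245) = 0.0
Step 3: prox(x) = [0.0, -0.0, -0.0]
||prox(x)|| = 0.0
Step 4: Proximal objective.
0.5*||prox-x||^2 = 3.4439
lambda*||prox|| = 0.0
Total = 3.4439


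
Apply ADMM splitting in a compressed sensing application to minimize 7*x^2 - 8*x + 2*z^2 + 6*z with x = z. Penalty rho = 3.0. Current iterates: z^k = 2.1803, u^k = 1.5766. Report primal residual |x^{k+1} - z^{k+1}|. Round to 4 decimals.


ADMM iteration with rho = 3.0, z^k = 2.1803, u^k = 1.5766
Step 1: x-update.
Minimize 7*x^2 - 8*x + (3.0/2)*(x - 2.1803 + 1.5766)^2
FOC: (2*7 + 3.0)*x = 8 + 3.0*(2.1803 - 1.5766)
x^{k+1} = 0.5771
Step 2: z-update.
Minimize 2*z^2 + 6*z + (3.0/2)*(0.5771 - z + 1.5766)^2
FOC: (2*2 + 3.0)*z = -6 + 3.0*(0.5771 + 1.5766)
z^{k+1} = 0.0659
Step 3: u-update.
u^{k+1} = 1.5766 + 0.5771 - 0.0659 = 2.0878
Step 4: Primal residual = |0.5771 - 0.0659| = 0.5112


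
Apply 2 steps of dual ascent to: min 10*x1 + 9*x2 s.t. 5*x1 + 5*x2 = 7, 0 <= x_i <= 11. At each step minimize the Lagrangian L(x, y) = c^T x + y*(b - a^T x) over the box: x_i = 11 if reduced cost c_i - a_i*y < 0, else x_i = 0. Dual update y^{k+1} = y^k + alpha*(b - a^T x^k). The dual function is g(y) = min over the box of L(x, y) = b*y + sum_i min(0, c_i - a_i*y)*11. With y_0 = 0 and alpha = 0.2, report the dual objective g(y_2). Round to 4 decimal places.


Dual ascent for LP: min 10*x1 + 9*x2, 5*x1 + 5*x2 = 7, 0 <= x_i <= 11
Step 1: y^k = 0.0, reduced costs: (10.0, 9.0)
  x^k = (0.0, 0.0), subgradient = b - a^T x = 7.0
  y^{k+1} = 0.0 + 0.2*7.0 = 1.4
Step 2: y^k = 1.4, reduced costs: (3.0, 2.0)
  x^k = (0.0, 0.0), subgradient = b - a^T x = 7.0
  y^{k+1} = 1.4 + 0.2*7.0 = 2.8
Dual objective at y_2 = 2.8: reduced costs (-4.0, -5.0), box minimizer x = (11.0, 11.0)
g(y_2) = b*y + (c1 - a1*y)*x1 + (c2 - a2*y)*x2 = 7*2.8 + (-4.0)*11.0 + (-5.0)*11.0 = 19.6 - 44.0 - 55.0 = -79.4


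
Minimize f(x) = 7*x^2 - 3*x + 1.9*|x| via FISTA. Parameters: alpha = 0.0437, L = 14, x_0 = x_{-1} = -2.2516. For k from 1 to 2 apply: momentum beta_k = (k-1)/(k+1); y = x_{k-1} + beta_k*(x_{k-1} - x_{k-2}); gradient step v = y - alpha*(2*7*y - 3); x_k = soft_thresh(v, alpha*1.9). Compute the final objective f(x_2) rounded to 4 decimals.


FISTA on f(x) = 7*x^2 - 3*x + 1.9*|x|
L = 14, alpha = 0.0437
Iteration 1: beta = 0.0, y = -2.2516 + 0.0*(-2.2516 + 2.2516) = -2.2516
  grad(y) = -34.5224, v = y - alpha*grad = -0.743
  prox(v) = soft_thresh(-0.743, 0.083) = -0.6599
Iteration 2: beta = 0.3333, y = -0.6599 + 0.3333*(-0.6599 + 2.2516) = -0.1294
  grad(y) = -4.8114, v = y - alpha*grad = 0.0809
  prox(v) = soft_thresh(0.0809, 0.083) = 0.0
f(x_2) = 7*0.0^2 - 3*0.0 + 1.9*|0.0| = 0.0


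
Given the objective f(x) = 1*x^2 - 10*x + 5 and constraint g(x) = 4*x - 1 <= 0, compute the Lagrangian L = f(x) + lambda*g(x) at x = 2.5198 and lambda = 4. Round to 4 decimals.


Step 1: Evaluate f(x).
f(2.5198) = 1*2.5198^2 - 10*2.5198 + 5 = -13.8486
Step 2: Evaluate g(x).
g(2.5198) = 4*2.5198 - 1 = 9.0792
Step 3: Compute Lagrangian.
L = -13.8486 + 4*9.0792 = 22.4682


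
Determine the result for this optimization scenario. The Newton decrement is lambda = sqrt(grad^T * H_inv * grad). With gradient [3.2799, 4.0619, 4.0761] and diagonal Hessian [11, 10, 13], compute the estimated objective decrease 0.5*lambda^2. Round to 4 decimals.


Step 1: H is diagonal, so H^(-1) * g = [0.2982, 0.4062, 0.3135].
Step 2: g^T H^(-1) g = sum_i g_i^2 / H_ii
  = (3.2799)^2/11 + (4.0619)^2/10 + (4.0761)^2/13
  = 0.978 + 1.6499 + 1.278 = 3.9059
Step 3: Objective decrease = 0.5 * g^T H^(-1) g = 1.953


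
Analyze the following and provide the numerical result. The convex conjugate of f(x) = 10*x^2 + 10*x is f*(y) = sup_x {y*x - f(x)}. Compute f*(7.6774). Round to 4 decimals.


f*(y) = sup_x {y*x - a*x^2 - b*x} = sup_x {(y-b)*x - a*x^2}
FOC: (y - b) - 2a*x = 0 => x* = (y - b)/(2a)
x* = (7.6774 - 10)/(2*10) = -0.1161
f*(7.6774) = (y-b)^2/(4a) = (7.6774 - 10)^2/(4*10)
= 5.3945/40 = 0.1349


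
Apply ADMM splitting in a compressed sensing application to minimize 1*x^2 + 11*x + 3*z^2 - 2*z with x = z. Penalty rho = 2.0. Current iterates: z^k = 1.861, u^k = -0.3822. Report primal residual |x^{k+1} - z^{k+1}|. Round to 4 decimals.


ADMM iteration with rho = 2.0, z^k = 1.861, u^k = -0.3822
Step 1: x-update.
Minimize 1*x^2 + 11*x + (2.0/2)*(x - 1.861 - 0.3822)^2
FOC: (2*1 + 2.0)*x = -11 + 2.0*(1.861 + 0.3822)
x^{k+1} = -1.6284
Step 2: z-update.
Minimize 3*z^2 - 2*z + (2.0/2)*(-1.6284 - z - 0.3822)^2
FOC: (2*3 + 2.0)*z = 2 + 2.0*(-1.6284 - 0.3822)
z^{k+1} = -0.2527
Step 3: u-update.
u^{k+1} = -0.3822 - 1.6284 + 0.2527 = -1.758
Step 4: Primal residual = |-1.6284 + 0.2527| = 1.3758
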